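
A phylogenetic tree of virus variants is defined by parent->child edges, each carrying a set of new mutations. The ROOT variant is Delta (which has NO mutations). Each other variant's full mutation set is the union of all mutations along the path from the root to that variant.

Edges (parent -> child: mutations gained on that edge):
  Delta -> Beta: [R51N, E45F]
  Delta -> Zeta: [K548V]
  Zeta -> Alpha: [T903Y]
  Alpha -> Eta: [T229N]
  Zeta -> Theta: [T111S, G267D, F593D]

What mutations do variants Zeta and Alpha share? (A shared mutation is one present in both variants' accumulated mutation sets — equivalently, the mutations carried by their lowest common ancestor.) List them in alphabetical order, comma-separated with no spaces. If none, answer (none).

Accumulating mutations along path to Zeta:
  At Delta: gained [] -> total []
  At Zeta: gained ['K548V'] -> total ['K548V']
Mutations(Zeta) = ['K548V']
Accumulating mutations along path to Alpha:
  At Delta: gained [] -> total []
  At Zeta: gained ['K548V'] -> total ['K548V']
  At Alpha: gained ['T903Y'] -> total ['K548V', 'T903Y']
Mutations(Alpha) = ['K548V', 'T903Y']
Intersection: ['K548V'] ∩ ['K548V', 'T903Y'] = ['K548V']

Answer: K548V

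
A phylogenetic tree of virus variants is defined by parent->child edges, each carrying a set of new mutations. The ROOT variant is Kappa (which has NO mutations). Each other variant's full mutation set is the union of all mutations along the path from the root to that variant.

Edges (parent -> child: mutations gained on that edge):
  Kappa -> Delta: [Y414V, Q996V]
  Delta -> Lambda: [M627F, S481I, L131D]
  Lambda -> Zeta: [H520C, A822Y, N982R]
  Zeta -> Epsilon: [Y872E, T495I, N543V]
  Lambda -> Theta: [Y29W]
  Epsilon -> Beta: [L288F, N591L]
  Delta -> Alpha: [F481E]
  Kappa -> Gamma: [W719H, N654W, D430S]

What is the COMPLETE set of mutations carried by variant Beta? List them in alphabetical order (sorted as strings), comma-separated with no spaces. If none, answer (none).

Answer: A822Y,H520C,L131D,L288F,M627F,N543V,N591L,N982R,Q996V,S481I,T495I,Y414V,Y872E

Derivation:
At Kappa: gained [] -> total []
At Delta: gained ['Y414V', 'Q996V'] -> total ['Q996V', 'Y414V']
At Lambda: gained ['M627F', 'S481I', 'L131D'] -> total ['L131D', 'M627F', 'Q996V', 'S481I', 'Y414V']
At Zeta: gained ['H520C', 'A822Y', 'N982R'] -> total ['A822Y', 'H520C', 'L131D', 'M627F', 'N982R', 'Q996V', 'S481I', 'Y414V']
At Epsilon: gained ['Y872E', 'T495I', 'N543V'] -> total ['A822Y', 'H520C', 'L131D', 'M627F', 'N543V', 'N982R', 'Q996V', 'S481I', 'T495I', 'Y414V', 'Y872E']
At Beta: gained ['L288F', 'N591L'] -> total ['A822Y', 'H520C', 'L131D', 'L288F', 'M627F', 'N543V', 'N591L', 'N982R', 'Q996V', 'S481I', 'T495I', 'Y414V', 'Y872E']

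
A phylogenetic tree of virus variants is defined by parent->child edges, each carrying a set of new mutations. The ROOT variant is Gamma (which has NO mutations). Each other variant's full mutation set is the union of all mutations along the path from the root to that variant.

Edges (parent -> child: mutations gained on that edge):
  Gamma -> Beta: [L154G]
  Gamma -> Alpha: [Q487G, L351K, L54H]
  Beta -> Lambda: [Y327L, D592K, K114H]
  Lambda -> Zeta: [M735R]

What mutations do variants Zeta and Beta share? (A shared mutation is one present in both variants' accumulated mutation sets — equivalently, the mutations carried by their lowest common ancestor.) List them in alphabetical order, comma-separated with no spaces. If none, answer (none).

Answer: L154G

Derivation:
Accumulating mutations along path to Zeta:
  At Gamma: gained [] -> total []
  At Beta: gained ['L154G'] -> total ['L154G']
  At Lambda: gained ['Y327L', 'D592K', 'K114H'] -> total ['D592K', 'K114H', 'L154G', 'Y327L']
  At Zeta: gained ['M735R'] -> total ['D592K', 'K114H', 'L154G', 'M735R', 'Y327L']
Mutations(Zeta) = ['D592K', 'K114H', 'L154G', 'M735R', 'Y327L']
Accumulating mutations along path to Beta:
  At Gamma: gained [] -> total []
  At Beta: gained ['L154G'] -> total ['L154G']
Mutations(Beta) = ['L154G']
Intersection: ['D592K', 'K114H', 'L154G', 'M735R', 'Y327L'] ∩ ['L154G'] = ['L154G']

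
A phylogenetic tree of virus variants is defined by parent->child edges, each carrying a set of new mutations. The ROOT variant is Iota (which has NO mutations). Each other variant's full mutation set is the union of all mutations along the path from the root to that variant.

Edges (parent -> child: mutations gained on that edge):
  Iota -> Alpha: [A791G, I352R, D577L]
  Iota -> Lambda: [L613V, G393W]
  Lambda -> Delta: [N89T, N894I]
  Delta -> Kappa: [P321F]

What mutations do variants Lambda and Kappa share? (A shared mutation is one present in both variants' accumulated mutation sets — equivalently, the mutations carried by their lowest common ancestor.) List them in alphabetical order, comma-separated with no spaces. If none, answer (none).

Accumulating mutations along path to Lambda:
  At Iota: gained [] -> total []
  At Lambda: gained ['L613V', 'G393W'] -> total ['G393W', 'L613V']
Mutations(Lambda) = ['G393W', 'L613V']
Accumulating mutations along path to Kappa:
  At Iota: gained [] -> total []
  At Lambda: gained ['L613V', 'G393W'] -> total ['G393W', 'L613V']
  At Delta: gained ['N89T', 'N894I'] -> total ['G393W', 'L613V', 'N894I', 'N89T']
  At Kappa: gained ['P321F'] -> total ['G393W', 'L613V', 'N894I', 'N89T', 'P321F']
Mutations(Kappa) = ['G393W', 'L613V', 'N894I', 'N89T', 'P321F']
Intersection: ['G393W', 'L613V'] ∩ ['G393W', 'L613V', 'N894I', 'N89T', 'P321F'] = ['G393W', 'L613V']

Answer: G393W,L613V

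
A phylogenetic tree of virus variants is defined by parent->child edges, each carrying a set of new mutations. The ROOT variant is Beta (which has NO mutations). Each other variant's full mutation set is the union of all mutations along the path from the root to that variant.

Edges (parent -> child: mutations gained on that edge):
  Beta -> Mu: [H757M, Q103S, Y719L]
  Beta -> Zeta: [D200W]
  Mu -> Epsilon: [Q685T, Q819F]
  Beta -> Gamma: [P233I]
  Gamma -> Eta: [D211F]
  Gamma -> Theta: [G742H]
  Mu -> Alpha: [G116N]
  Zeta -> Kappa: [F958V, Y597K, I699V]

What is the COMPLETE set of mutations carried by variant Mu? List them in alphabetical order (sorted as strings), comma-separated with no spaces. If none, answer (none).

Answer: H757M,Q103S,Y719L

Derivation:
At Beta: gained [] -> total []
At Mu: gained ['H757M', 'Q103S', 'Y719L'] -> total ['H757M', 'Q103S', 'Y719L']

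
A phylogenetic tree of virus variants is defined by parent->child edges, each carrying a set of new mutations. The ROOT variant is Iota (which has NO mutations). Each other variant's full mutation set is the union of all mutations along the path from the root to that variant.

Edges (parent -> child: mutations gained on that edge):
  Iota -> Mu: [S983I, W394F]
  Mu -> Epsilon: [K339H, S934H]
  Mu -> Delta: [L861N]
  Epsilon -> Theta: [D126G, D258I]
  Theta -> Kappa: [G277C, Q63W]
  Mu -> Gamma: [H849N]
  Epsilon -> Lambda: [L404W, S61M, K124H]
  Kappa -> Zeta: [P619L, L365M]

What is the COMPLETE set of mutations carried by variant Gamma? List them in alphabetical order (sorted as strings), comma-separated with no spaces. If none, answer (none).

Answer: H849N,S983I,W394F

Derivation:
At Iota: gained [] -> total []
At Mu: gained ['S983I', 'W394F'] -> total ['S983I', 'W394F']
At Gamma: gained ['H849N'] -> total ['H849N', 'S983I', 'W394F']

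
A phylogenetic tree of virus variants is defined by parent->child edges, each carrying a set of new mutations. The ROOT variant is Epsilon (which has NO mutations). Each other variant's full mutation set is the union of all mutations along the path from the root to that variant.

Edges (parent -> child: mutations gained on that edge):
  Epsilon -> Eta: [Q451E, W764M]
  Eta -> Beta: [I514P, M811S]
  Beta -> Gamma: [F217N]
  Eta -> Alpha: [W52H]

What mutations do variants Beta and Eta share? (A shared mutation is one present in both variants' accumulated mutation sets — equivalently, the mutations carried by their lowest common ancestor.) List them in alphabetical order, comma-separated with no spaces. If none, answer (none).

Answer: Q451E,W764M

Derivation:
Accumulating mutations along path to Beta:
  At Epsilon: gained [] -> total []
  At Eta: gained ['Q451E', 'W764M'] -> total ['Q451E', 'W764M']
  At Beta: gained ['I514P', 'M811S'] -> total ['I514P', 'M811S', 'Q451E', 'W764M']
Mutations(Beta) = ['I514P', 'M811S', 'Q451E', 'W764M']
Accumulating mutations along path to Eta:
  At Epsilon: gained [] -> total []
  At Eta: gained ['Q451E', 'W764M'] -> total ['Q451E', 'W764M']
Mutations(Eta) = ['Q451E', 'W764M']
Intersection: ['I514P', 'M811S', 'Q451E', 'W764M'] ∩ ['Q451E', 'W764M'] = ['Q451E', 'W764M']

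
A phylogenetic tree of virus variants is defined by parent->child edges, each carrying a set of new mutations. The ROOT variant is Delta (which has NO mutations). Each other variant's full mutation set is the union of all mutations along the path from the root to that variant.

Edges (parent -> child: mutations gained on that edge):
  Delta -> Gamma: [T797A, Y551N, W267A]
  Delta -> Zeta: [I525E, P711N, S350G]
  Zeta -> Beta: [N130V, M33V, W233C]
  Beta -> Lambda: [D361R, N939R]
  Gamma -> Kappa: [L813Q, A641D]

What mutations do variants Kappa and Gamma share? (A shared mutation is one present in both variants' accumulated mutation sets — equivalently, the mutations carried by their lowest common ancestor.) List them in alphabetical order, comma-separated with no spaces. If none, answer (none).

Accumulating mutations along path to Kappa:
  At Delta: gained [] -> total []
  At Gamma: gained ['T797A', 'Y551N', 'W267A'] -> total ['T797A', 'W267A', 'Y551N']
  At Kappa: gained ['L813Q', 'A641D'] -> total ['A641D', 'L813Q', 'T797A', 'W267A', 'Y551N']
Mutations(Kappa) = ['A641D', 'L813Q', 'T797A', 'W267A', 'Y551N']
Accumulating mutations along path to Gamma:
  At Delta: gained [] -> total []
  At Gamma: gained ['T797A', 'Y551N', 'W267A'] -> total ['T797A', 'W267A', 'Y551N']
Mutations(Gamma) = ['T797A', 'W267A', 'Y551N']
Intersection: ['A641D', 'L813Q', 'T797A', 'W267A', 'Y551N'] ∩ ['T797A', 'W267A', 'Y551N'] = ['T797A', 'W267A', 'Y551N']

Answer: T797A,W267A,Y551N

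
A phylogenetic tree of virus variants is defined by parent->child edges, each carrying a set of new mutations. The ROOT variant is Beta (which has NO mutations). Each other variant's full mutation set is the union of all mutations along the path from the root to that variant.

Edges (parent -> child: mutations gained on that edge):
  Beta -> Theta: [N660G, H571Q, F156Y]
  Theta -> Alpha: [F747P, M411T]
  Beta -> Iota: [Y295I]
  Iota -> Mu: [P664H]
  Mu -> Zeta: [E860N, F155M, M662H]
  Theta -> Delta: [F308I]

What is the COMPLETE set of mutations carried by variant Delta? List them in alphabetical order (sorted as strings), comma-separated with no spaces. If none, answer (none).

Answer: F156Y,F308I,H571Q,N660G

Derivation:
At Beta: gained [] -> total []
At Theta: gained ['N660G', 'H571Q', 'F156Y'] -> total ['F156Y', 'H571Q', 'N660G']
At Delta: gained ['F308I'] -> total ['F156Y', 'F308I', 'H571Q', 'N660G']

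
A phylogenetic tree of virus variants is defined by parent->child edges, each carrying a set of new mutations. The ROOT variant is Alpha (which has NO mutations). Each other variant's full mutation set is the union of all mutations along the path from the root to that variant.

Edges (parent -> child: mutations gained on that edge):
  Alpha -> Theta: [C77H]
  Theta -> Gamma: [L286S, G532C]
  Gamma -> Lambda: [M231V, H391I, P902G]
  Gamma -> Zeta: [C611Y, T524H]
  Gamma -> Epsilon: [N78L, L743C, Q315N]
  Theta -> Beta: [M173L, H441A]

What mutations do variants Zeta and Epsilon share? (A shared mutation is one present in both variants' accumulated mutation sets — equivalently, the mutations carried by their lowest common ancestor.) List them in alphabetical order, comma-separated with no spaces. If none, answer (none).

Accumulating mutations along path to Zeta:
  At Alpha: gained [] -> total []
  At Theta: gained ['C77H'] -> total ['C77H']
  At Gamma: gained ['L286S', 'G532C'] -> total ['C77H', 'G532C', 'L286S']
  At Zeta: gained ['C611Y', 'T524H'] -> total ['C611Y', 'C77H', 'G532C', 'L286S', 'T524H']
Mutations(Zeta) = ['C611Y', 'C77H', 'G532C', 'L286S', 'T524H']
Accumulating mutations along path to Epsilon:
  At Alpha: gained [] -> total []
  At Theta: gained ['C77H'] -> total ['C77H']
  At Gamma: gained ['L286S', 'G532C'] -> total ['C77H', 'G532C', 'L286S']
  At Epsilon: gained ['N78L', 'L743C', 'Q315N'] -> total ['C77H', 'G532C', 'L286S', 'L743C', 'N78L', 'Q315N']
Mutations(Epsilon) = ['C77H', 'G532C', 'L286S', 'L743C', 'N78L', 'Q315N']
Intersection: ['C611Y', 'C77H', 'G532C', 'L286S', 'T524H'] ∩ ['C77H', 'G532C', 'L286S', 'L743C', 'N78L', 'Q315N'] = ['C77H', 'G532C', 'L286S']

Answer: C77H,G532C,L286S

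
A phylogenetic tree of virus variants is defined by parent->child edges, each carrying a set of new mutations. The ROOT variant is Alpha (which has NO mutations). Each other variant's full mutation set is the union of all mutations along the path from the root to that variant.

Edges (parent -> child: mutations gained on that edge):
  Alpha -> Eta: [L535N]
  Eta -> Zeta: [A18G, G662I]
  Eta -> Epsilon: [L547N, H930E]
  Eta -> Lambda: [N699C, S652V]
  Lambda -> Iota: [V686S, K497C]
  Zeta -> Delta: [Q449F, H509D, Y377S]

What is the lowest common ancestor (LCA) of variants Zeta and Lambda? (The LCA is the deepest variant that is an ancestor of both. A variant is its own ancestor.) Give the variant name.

Answer: Eta

Derivation:
Path from root to Zeta: Alpha -> Eta -> Zeta
  ancestors of Zeta: {Alpha, Eta, Zeta}
Path from root to Lambda: Alpha -> Eta -> Lambda
  ancestors of Lambda: {Alpha, Eta, Lambda}
Common ancestors: {Alpha, Eta}
Walk up from Lambda: Lambda (not in ancestors of Zeta), Eta (in ancestors of Zeta), Alpha (in ancestors of Zeta)
Deepest common ancestor (LCA) = Eta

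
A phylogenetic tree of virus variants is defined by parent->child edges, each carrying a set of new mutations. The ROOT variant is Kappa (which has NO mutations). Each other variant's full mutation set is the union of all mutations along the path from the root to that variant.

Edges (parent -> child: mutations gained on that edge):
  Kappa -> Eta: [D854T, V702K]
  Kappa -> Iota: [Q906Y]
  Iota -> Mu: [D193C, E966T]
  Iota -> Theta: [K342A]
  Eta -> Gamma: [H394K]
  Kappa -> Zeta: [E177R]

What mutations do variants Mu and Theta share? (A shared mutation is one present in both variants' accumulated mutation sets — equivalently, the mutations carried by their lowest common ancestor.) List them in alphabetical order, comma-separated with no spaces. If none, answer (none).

Accumulating mutations along path to Mu:
  At Kappa: gained [] -> total []
  At Iota: gained ['Q906Y'] -> total ['Q906Y']
  At Mu: gained ['D193C', 'E966T'] -> total ['D193C', 'E966T', 'Q906Y']
Mutations(Mu) = ['D193C', 'E966T', 'Q906Y']
Accumulating mutations along path to Theta:
  At Kappa: gained [] -> total []
  At Iota: gained ['Q906Y'] -> total ['Q906Y']
  At Theta: gained ['K342A'] -> total ['K342A', 'Q906Y']
Mutations(Theta) = ['K342A', 'Q906Y']
Intersection: ['D193C', 'E966T', 'Q906Y'] ∩ ['K342A', 'Q906Y'] = ['Q906Y']

Answer: Q906Y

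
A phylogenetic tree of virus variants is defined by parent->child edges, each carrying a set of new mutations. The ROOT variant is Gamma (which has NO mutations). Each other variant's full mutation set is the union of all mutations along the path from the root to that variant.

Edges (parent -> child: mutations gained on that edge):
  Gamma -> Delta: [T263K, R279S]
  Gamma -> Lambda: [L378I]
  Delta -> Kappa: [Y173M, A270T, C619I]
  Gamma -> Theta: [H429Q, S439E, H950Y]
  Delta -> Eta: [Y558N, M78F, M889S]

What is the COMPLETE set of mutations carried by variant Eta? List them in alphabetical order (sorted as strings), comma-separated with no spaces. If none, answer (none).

At Gamma: gained [] -> total []
At Delta: gained ['T263K', 'R279S'] -> total ['R279S', 'T263K']
At Eta: gained ['Y558N', 'M78F', 'M889S'] -> total ['M78F', 'M889S', 'R279S', 'T263K', 'Y558N']

Answer: M78F,M889S,R279S,T263K,Y558N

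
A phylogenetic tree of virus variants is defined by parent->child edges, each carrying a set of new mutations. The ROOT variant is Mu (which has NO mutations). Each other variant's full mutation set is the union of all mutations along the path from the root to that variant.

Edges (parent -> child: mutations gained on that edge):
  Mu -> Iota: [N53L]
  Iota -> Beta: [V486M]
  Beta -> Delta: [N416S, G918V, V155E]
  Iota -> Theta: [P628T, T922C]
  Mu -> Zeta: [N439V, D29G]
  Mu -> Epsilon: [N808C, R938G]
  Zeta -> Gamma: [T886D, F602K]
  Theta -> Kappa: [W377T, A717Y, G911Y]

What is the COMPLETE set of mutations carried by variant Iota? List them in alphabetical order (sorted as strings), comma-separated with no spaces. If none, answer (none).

At Mu: gained [] -> total []
At Iota: gained ['N53L'] -> total ['N53L']

Answer: N53L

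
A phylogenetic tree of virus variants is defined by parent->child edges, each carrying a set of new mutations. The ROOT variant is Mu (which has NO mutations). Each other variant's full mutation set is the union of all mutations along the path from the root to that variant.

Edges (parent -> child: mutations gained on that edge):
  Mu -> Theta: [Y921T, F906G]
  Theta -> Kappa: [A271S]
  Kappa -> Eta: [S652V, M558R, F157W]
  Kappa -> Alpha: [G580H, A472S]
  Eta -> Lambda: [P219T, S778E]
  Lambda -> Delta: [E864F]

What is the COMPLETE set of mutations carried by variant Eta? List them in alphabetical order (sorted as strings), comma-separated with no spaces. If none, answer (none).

Answer: A271S,F157W,F906G,M558R,S652V,Y921T

Derivation:
At Mu: gained [] -> total []
At Theta: gained ['Y921T', 'F906G'] -> total ['F906G', 'Y921T']
At Kappa: gained ['A271S'] -> total ['A271S', 'F906G', 'Y921T']
At Eta: gained ['S652V', 'M558R', 'F157W'] -> total ['A271S', 'F157W', 'F906G', 'M558R', 'S652V', 'Y921T']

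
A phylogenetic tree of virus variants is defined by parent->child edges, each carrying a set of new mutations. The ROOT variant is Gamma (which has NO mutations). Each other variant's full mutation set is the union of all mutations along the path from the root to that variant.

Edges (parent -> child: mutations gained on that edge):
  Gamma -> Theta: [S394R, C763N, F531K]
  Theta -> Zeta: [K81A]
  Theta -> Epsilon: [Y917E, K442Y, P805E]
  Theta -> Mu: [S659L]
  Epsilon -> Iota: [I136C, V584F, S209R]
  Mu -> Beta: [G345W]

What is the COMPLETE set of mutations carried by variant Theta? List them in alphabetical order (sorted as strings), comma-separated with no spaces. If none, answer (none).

Answer: C763N,F531K,S394R

Derivation:
At Gamma: gained [] -> total []
At Theta: gained ['S394R', 'C763N', 'F531K'] -> total ['C763N', 'F531K', 'S394R']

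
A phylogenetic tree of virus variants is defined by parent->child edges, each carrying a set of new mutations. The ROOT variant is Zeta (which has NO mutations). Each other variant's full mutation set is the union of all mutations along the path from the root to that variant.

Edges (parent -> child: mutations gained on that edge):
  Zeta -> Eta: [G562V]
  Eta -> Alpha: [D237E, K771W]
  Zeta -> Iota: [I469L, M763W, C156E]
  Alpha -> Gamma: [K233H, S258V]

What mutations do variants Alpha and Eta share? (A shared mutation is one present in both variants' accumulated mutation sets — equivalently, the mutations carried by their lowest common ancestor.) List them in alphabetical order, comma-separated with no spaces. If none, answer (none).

Accumulating mutations along path to Alpha:
  At Zeta: gained [] -> total []
  At Eta: gained ['G562V'] -> total ['G562V']
  At Alpha: gained ['D237E', 'K771W'] -> total ['D237E', 'G562V', 'K771W']
Mutations(Alpha) = ['D237E', 'G562V', 'K771W']
Accumulating mutations along path to Eta:
  At Zeta: gained [] -> total []
  At Eta: gained ['G562V'] -> total ['G562V']
Mutations(Eta) = ['G562V']
Intersection: ['D237E', 'G562V', 'K771W'] ∩ ['G562V'] = ['G562V']

Answer: G562V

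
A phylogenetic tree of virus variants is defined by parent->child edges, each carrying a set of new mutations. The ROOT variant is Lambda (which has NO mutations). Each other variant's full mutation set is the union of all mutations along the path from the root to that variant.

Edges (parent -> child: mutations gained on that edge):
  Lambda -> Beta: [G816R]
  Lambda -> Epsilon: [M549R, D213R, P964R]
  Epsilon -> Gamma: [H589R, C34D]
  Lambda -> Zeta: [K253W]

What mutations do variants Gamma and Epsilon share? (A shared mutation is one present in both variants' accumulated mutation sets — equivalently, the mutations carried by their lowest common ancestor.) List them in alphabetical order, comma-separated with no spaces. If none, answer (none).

Accumulating mutations along path to Gamma:
  At Lambda: gained [] -> total []
  At Epsilon: gained ['M549R', 'D213R', 'P964R'] -> total ['D213R', 'M549R', 'P964R']
  At Gamma: gained ['H589R', 'C34D'] -> total ['C34D', 'D213R', 'H589R', 'M549R', 'P964R']
Mutations(Gamma) = ['C34D', 'D213R', 'H589R', 'M549R', 'P964R']
Accumulating mutations along path to Epsilon:
  At Lambda: gained [] -> total []
  At Epsilon: gained ['M549R', 'D213R', 'P964R'] -> total ['D213R', 'M549R', 'P964R']
Mutations(Epsilon) = ['D213R', 'M549R', 'P964R']
Intersection: ['C34D', 'D213R', 'H589R', 'M549R', 'P964R'] ∩ ['D213R', 'M549R', 'P964R'] = ['D213R', 'M549R', 'P964R']

Answer: D213R,M549R,P964R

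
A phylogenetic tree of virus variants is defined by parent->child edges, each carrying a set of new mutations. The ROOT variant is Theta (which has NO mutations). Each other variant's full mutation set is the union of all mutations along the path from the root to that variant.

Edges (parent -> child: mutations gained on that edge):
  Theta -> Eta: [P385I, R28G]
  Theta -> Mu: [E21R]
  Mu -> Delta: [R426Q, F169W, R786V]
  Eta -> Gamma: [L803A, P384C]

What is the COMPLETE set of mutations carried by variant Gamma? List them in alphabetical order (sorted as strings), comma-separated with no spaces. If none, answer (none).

At Theta: gained [] -> total []
At Eta: gained ['P385I', 'R28G'] -> total ['P385I', 'R28G']
At Gamma: gained ['L803A', 'P384C'] -> total ['L803A', 'P384C', 'P385I', 'R28G']

Answer: L803A,P384C,P385I,R28G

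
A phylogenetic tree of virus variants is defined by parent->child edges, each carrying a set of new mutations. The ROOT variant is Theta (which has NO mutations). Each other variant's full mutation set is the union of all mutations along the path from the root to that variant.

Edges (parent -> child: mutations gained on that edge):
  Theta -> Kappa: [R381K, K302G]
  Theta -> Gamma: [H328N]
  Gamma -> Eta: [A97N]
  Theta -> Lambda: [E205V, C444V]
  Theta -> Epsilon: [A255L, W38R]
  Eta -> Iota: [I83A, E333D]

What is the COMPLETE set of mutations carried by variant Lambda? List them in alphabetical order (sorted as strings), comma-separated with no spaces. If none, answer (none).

Answer: C444V,E205V

Derivation:
At Theta: gained [] -> total []
At Lambda: gained ['E205V', 'C444V'] -> total ['C444V', 'E205V']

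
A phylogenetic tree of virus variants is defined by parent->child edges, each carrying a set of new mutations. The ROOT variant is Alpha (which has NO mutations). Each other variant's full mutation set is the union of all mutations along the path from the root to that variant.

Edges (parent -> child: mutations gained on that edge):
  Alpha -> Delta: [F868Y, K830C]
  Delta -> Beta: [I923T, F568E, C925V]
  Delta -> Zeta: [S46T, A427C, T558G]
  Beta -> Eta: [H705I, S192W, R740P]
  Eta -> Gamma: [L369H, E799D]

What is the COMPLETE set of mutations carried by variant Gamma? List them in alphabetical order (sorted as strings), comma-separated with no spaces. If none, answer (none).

At Alpha: gained [] -> total []
At Delta: gained ['F868Y', 'K830C'] -> total ['F868Y', 'K830C']
At Beta: gained ['I923T', 'F568E', 'C925V'] -> total ['C925V', 'F568E', 'F868Y', 'I923T', 'K830C']
At Eta: gained ['H705I', 'S192W', 'R740P'] -> total ['C925V', 'F568E', 'F868Y', 'H705I', 'I923T', 'K830C', 'R740P', 'S192W']
At Gamma: gained ['L369H', 'E799D'] -> total ['C925V', 'E799D', 'F568E', 'F868Y', 'H705I', 'I923T', 'K830C', 'L369H', 'R740P', 'S192W']

Answer: C925V,E799D,F568E,F868Y,H705I,I923T,K830C,L369H,R740P,S192W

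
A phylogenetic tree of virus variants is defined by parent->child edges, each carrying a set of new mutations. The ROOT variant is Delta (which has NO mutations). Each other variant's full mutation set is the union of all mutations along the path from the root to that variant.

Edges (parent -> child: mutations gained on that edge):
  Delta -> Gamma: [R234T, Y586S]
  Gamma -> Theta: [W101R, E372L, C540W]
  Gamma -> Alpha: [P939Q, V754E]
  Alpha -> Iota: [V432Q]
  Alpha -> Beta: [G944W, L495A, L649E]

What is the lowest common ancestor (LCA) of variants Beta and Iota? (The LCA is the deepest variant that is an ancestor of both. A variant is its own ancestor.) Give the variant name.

Path from root to Beta: Delta -> Gamma -> Alpha -> Beta
  ancestors of Beta: {Delta, Gamma, Alpha, Beta}
Path from root to Iota: Delta -> Gamma -> Alpha -> Iota
  ancestors of Iota: {Delta, Gamma, Alpha, Iota}
Common ancestors: {Delta, Gamma, Alpha}
Walk up from Iota: Iota (not in ancestors of Beta), Alpha (in ancestors of Beta), Gamma (in ancestors of Beta), Delta (in ancestors of Beta)
Deepest common ancestor (LCA) = Alpha

Answer: Alpha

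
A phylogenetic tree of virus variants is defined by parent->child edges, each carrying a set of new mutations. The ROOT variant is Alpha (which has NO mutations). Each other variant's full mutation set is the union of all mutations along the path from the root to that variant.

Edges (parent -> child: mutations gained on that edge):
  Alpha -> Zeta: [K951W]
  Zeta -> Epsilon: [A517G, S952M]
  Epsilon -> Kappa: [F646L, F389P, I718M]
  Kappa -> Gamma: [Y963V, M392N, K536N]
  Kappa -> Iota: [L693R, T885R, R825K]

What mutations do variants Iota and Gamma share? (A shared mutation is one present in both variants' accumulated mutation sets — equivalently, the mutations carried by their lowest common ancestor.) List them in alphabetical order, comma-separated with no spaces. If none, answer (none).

Answer: A517G,F389P,F646L,I718M,K951W,S952M

Derivation:
Accumulating mutations along path to Iota:
  At Alpha: gained [] -> total []
  At Zeta: gained ['K951W'] -> total ['K951W']
  At Epsilon: gained ['A517G', 'S952M'] -> total ['A517G', 'K951W', 'S952M']
  At Kappa: gained ['F646L', 'F389P', 'I718M'] -> total ['A517G', 'F389P', 'F646L', 'I718M', 'K951W', 'S952M']
  At Iota: gained ['L693R', 'T885R', 'R825K'] -> total ['A517G', 'F389P', 'F646L', 'I718M', 'K951W', 'L693R', 'R825K', 'S952M', 'T885R']
Mutations(Iota) = ['A517G', 'F389P', 'F646L', 'I718M', 'K951W', 'L693R', 'R825K', 'S952M', 'T885R']
Accumulating mutations along path to Gamma:
  At Alpha: gained [] -> total []
  At Zeta: gained ['K951W'] -> total ['K951W']
  At Epsilon: gained ['A517G', 'S952M'] -> total ['A517G', 'K951W', 'S952M']
  At Kappa: gained ['F646L', 'F389P', 'I718M'] -> total ['A517G', 'F389P', 'F646L', 'I718M', 'K951W', 'S952M']
  At Gamma: gained ['Y963V', 'M392N', 'K536N'] -> total ['A517G', 'F389P', 'F646L', 'I718M', 'K536N', 'K951W', 'M392N', 'S952M', 'Y963V']
Mutations(Gamma) = ['A517G', 'F389P', 'F646L', 'I718M', 'K536N', 'K951W', 'M392N', 'S952M', 'Y963V']
Intersection: ['A517G', 'F389P', 'F646L', 'I718M', 'K951W', 'L693R', 'R825K', 'S952M', 'T885R'] ∩ ['A517G', 'F389P', 'F646L', 'I718M', 'K536N', 'K951W', 'M392N', 'S952M', 'Y963V'] = ['A517G', 'F389P', 'F646L', 'I718M', 'K951W', 'S952M']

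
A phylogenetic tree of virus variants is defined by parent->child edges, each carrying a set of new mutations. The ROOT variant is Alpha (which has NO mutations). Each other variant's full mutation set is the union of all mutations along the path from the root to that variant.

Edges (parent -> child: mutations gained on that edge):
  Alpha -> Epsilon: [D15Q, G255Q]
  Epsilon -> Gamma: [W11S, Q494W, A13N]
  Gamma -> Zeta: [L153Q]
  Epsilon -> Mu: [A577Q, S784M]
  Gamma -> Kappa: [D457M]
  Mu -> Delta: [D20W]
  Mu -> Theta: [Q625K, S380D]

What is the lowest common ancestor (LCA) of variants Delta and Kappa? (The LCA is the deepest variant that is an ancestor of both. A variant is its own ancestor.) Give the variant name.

Answer: Epsilon

Derivation:
Path from root to Delta: Alpha -> Epsilon -> Mu -> Delta
  ancestors of Delta: {Alpha, Epsilon, Mu, Delta}
Path from root to Kappa: Alpha -> Epsilon -> Gamma -> Kappa
  ancestors of Kappa: {Alpha, Epsilon, Gamma, Kappa}
Common ancestors: {Alpha, Epsilon}
Walk up from Kappa: Kappa (not in ancestors of Delta), Gamma (not in ancestors of Delta), Epsilon (in ancestors of Delta), Alpha (in ancestors of Delta)
Deepest common ancestor (LCA) = Epsilon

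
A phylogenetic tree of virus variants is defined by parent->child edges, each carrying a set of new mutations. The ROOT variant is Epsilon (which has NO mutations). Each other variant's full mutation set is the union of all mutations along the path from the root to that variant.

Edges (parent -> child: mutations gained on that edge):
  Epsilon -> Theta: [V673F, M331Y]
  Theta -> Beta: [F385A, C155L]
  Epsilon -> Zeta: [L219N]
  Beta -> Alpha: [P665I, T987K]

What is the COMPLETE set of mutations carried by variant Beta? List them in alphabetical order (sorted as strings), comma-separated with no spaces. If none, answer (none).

At Epsilon: gained [] -> total []
At Theta: gained ['V673F', 'M331Y'] -> total ['M331Y', 'V673F']
At Beta: gained ['F385A', 'C155L'] -> total ['C155L', 'F385A', 'M331Y', 'V673F']

Answer: C155L,F385A,M331Y,V673F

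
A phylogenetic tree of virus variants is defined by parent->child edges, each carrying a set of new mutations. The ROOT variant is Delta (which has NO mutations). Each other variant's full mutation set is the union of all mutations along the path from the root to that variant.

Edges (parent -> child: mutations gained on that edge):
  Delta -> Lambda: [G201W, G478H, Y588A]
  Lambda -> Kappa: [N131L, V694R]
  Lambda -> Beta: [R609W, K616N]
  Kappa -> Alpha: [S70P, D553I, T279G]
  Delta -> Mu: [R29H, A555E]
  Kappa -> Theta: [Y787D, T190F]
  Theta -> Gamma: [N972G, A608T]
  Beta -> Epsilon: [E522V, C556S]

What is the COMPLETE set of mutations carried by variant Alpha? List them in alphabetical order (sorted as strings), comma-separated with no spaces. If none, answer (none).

Answer: D553I,G201W,G478H,N131L,S70P,T279G,V694R,Y588A

Derivation:
At Delta: gained [] -> total []
At Lambda: gained ['G201W', 'G478H', 'Y588A'] -> total ['G201W', 'G478H', 'Y588A']
At Kappa: gained ['N131L', 'V694R'] -> total ['G201W', 'G478H', 'N131L', 'V694R', 'Y588A']
At Alpha: gained ['S70P', 'D553I', 'T279G'] -> total ['D553I', 'G201W', 'G478H', 'N131L', 'S70P', 'T279G', 'V694R', 'Y588A']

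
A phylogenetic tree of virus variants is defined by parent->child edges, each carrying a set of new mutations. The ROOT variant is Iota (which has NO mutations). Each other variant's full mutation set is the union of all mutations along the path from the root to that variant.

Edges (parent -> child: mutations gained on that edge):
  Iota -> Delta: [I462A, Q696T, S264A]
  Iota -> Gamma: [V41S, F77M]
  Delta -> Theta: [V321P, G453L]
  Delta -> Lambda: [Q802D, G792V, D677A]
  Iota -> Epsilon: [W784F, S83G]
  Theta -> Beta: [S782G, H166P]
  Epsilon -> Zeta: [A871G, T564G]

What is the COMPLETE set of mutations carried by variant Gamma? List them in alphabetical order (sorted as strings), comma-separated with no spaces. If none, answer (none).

At Iota: gained [] -> total []
At Gamma: gained ['V41S', 'F77M'] -> total ['F77M', 'V41S']

Answer: F77M,V41S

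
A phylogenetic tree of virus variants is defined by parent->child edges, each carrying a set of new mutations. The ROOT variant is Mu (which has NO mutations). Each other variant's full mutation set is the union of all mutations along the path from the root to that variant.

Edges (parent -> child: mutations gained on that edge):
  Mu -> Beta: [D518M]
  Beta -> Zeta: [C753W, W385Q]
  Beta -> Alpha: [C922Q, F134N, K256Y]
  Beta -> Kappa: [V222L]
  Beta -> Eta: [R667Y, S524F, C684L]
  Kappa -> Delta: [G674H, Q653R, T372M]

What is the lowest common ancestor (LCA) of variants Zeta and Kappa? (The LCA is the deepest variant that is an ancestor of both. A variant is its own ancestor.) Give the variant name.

Answer: Beta

Derivation:
Path from root to Zeta: Mu -> Beta -> Zeta
  ancestors of Zeta: {Mu, Beta, Zeta}
Path from root to Kappa: Mu -> Beta -> Kappa
  ancestors of Kappa: {Mu, Beta, Kappa}
Common ancestors: {Mu, Beta}
Walk up from Kappa: Kappa (not in ancestors of Zeta), Beta (in ancestors of Zeta), Mu (in ancestors of Zeta)
Deepest common ancestor (LCA) = Beta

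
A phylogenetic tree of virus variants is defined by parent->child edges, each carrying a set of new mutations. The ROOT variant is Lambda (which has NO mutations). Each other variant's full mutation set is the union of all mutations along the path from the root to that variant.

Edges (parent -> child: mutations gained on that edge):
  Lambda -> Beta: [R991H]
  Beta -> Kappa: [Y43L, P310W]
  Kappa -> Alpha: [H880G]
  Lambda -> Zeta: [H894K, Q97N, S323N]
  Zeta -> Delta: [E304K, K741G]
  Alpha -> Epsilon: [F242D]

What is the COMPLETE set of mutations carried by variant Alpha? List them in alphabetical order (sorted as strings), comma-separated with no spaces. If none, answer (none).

At Lambda: gained [] -> total []
At Beta: gained ['R991H'] -> total ['R991H']
At Kappa: gained ['Y43L', 'P310W'] -> total ['P310W', 'R991H', 'Y43L']
At Alpha: gained ['H880G'] -> total ['H880G', 'P310W', 'R991H', 'Y43L']

Answer: H880G,P310W,R991H,Y43L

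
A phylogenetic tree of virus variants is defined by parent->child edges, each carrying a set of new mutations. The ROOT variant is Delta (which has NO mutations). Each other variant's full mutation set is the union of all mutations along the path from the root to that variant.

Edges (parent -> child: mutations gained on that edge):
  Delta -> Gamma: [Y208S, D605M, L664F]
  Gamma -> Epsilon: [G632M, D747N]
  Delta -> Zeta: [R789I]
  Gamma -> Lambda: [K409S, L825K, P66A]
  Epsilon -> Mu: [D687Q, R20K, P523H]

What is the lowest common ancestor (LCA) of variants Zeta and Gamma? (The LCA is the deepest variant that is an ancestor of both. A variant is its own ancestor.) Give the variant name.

Path from root to Zeta: Delta -> Zeta
  ancestors of Zeta: {Delta, Zeta}
Path from root to Gamma: Delta -> Gamma
  ancestors of Gamma: {Delta, Gamma}
Common ancestors: {Delta}
Walk up from Gamma: Gamma (not in ancestors of Zeta), Delta (in ancestors of Zeta)
Deepest common ancestor (LCA) = Delta

Answer: Delta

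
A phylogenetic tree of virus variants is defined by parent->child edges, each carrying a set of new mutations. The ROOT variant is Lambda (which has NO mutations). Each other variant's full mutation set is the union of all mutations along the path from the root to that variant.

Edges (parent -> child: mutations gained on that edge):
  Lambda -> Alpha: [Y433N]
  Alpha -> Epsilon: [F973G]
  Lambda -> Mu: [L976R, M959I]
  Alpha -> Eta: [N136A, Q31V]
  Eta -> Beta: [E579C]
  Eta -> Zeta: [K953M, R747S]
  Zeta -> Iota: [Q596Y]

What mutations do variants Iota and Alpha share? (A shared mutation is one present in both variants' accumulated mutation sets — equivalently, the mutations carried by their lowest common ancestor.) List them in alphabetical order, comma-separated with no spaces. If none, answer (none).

Answer: Y433N

Derivation:
Accumulating mutations along path to Iota:
  At Lambda: gained [] -> total []
  At Alpha: gained ['Y433N'] -> total ['Y433N']
  At Eta: gained ['N136A', 'Q31V'] -> total ['N136A', 'Q31V', 'Y433N']
  At Zeta: gained ['K953M', 'R747S'] -> total ['K953M', 'N136A', 'Q31V', 'R747S', 'Y433N']
  At Iota: gained ['Q596Y'] -> total ['K953M', 'N136A', 'Q31V', 'Q596Y', 'R747S', 'Y433N']
Mutations(Iota) = ['K953M', 'N136A', 'Q31V', 'Q596Y', 'R747S', 'Y433N']
Accumulating mutations along path to Alpha:
  At Lambda: gained [] -> total []
  At Alpha: gained ['Y433N'] -> total ['Y433N']
Mutations(Alpha) = ['Y433N']
Intersection: ['K953M', 'N136A', 'Q31V', 'Q596Y', 'R747S', 'Y433N'] ∩ ['Y433N'] = ['Y433N']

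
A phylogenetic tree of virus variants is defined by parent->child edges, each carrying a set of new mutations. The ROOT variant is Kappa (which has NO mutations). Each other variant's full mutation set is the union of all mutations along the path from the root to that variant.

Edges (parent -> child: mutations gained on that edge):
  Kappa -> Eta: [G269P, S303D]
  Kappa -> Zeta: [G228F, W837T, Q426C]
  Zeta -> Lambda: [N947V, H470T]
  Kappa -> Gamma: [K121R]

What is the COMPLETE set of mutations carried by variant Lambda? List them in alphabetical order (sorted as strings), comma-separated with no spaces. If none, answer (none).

At Kappa: gained [] -> total []
At Zeta: gained ['G228F', 'W837T', 'Q426C'] -> total ['G228F', 'Q426C', 'W837T']
At Lambda: gained ['N947V', 'H470T'] -> total ['G228F', 'H470T', 'N947V', 'Q426C', 'W837T']

Answer: G228F,H470T,N947V,Q426C,W837T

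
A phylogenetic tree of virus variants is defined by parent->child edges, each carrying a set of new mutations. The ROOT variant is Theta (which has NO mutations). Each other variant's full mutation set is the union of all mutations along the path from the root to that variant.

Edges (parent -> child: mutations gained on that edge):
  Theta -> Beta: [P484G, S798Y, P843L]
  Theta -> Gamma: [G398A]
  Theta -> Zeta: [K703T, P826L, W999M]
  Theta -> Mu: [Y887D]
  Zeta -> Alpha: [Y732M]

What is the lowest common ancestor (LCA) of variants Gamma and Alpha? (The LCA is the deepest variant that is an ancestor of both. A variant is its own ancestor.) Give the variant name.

Path from root to Gamma: Theta -> Gamma
  ancestors of Gamma: {Theta, Gamma}
Path from root to Alpha: Theta -> Zeta -> Alpha
  ancestors of Alpha: {Theta, Zeta, Alpha}
Common ancestors: {Theta}
Walk up from Alpha: Alpha (not in ancestors of Gamma), Zeta (not in ancestors of Gamma), Theta (in ancestors of Gamma)
Deepest common ancestor (LCA) = Theta

Answer: Theta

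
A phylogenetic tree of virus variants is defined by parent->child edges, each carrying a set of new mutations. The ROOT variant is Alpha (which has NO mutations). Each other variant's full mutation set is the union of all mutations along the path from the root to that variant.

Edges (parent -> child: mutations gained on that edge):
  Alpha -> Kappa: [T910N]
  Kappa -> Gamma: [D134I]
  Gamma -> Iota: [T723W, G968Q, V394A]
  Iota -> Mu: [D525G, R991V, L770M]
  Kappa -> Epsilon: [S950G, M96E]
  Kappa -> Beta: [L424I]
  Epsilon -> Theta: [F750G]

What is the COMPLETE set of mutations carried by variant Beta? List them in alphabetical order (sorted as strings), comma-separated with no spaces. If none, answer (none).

At Alpha: gained [] -> total []
At Kappa: gained ['T910N'] -> total ['T910N']
At Beta: gained ['L424I'] -> total ['L424I', 'T910N']

Answer: L424I,T910N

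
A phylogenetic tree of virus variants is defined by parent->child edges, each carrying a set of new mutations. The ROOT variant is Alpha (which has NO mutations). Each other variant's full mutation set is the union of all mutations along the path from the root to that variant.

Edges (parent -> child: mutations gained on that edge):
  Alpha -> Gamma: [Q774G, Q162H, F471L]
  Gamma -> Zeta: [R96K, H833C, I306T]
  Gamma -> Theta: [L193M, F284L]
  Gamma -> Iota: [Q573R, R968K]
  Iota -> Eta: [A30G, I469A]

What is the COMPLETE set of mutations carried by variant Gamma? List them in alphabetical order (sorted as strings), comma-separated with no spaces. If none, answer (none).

At Alpha: gained [] -> total []
At Gamma: gained ['Q774G', 'Q162H', 'F471L'] -> total ['F471L', 'Q162H', 'Q774G']

Answer: F471L,Q162H,Q774G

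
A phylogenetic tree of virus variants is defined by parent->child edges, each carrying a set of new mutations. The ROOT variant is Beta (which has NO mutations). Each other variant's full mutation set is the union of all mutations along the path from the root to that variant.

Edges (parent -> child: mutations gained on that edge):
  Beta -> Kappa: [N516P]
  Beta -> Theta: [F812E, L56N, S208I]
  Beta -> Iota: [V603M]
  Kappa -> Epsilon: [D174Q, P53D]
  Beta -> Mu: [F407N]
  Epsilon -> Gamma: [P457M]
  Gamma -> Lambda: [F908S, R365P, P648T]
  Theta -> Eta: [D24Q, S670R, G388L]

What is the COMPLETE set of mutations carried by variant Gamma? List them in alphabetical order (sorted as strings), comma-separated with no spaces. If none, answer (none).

At Beta: gained [] -> total []
At Kappa: gained ['N516P'] -> total ['N516P']
At Epsilon: gained ['D174Q', 'P53D'] -> total ['D174Q', 'N516P', 'P53D']
At Gamma: gained ['P457M'] -> total ['D174Q', 'N516P', 'P457M', 'P53D']

Answer: D174Q,N516P,P457M,P53D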